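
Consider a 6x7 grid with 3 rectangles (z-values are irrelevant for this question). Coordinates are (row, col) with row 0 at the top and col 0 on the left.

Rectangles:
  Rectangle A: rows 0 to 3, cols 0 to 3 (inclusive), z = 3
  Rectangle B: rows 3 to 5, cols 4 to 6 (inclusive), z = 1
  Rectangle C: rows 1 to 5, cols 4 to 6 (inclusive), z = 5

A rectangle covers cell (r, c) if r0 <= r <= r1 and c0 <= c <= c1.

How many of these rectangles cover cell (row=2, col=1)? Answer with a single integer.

Answer: 1

Derivation:
Check cell (2,1):
  A: rows 0-3 cols 0-3 -> covers
  B: rows 3-5 cols 4-6 -> outside (row miss)
  C: rows 1-5 cols 4-6 -> outside (col miss)
Count covering = 1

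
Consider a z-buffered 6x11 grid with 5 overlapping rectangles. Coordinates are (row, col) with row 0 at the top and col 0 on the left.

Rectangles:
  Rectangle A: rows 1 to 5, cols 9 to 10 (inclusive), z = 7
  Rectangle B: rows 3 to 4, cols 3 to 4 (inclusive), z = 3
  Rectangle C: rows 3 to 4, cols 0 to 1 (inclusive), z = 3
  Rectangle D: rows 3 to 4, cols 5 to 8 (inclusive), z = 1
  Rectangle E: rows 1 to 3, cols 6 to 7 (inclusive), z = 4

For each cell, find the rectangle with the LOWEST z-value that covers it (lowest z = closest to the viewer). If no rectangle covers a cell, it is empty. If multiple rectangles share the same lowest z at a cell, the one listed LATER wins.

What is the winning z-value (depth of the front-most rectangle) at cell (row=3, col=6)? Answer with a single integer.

Check cell (3,6):
  A: rows 1-5 cols 9-10 -> outside (col miss)
  B: rows 3-4 cols 3-4 -> outside (col miss)
  C: rows 3-4 cols 0-1 -> outside (col miss)
  D: rows 3-4 cols 5-8 z=1 -> covers; best now D (z=1)
  E: rows 1-3 cols 6-7 z=4 -> covers; best now D (z=1)
Winner: D at z=1

Answer: 1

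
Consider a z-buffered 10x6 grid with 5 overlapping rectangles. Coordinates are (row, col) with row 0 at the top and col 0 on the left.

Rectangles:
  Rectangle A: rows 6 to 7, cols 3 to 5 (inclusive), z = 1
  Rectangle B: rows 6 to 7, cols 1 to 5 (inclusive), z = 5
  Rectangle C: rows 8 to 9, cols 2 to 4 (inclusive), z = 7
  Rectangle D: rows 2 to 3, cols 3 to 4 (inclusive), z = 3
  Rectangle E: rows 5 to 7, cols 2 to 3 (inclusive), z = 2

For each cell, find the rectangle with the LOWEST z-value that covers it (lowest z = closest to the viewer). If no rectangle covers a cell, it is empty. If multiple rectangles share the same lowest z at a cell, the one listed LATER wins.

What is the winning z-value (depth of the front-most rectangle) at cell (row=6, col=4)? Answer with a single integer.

Check cell (6,4):
  A: rows 6-7 cols 3-5 z=1 -> covers; best now A (z=1)
  B: rows 6-7 cols 1-5 z=5 -> covers; best now A (z=1)
  C: rows 8-9 cols 2-4 -> outside (row miss)
  D: rows 2-3 cols 3-4 -> outside (row miss)
  E: rows 5-7 cols 2-3 -> outside (col miss)
Winner: A at z=1

Answer: 1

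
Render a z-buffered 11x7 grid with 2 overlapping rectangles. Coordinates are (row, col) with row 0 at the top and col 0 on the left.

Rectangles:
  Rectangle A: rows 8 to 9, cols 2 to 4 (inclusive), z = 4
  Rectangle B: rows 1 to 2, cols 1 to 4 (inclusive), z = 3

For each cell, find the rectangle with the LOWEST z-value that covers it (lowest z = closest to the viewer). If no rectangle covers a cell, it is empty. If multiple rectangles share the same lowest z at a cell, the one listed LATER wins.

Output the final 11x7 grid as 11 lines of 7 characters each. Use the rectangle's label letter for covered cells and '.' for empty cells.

.......
.BBBB..
.BBBB..
.......
.......
.......
.......
.......
..AAA..
..AAA..
.......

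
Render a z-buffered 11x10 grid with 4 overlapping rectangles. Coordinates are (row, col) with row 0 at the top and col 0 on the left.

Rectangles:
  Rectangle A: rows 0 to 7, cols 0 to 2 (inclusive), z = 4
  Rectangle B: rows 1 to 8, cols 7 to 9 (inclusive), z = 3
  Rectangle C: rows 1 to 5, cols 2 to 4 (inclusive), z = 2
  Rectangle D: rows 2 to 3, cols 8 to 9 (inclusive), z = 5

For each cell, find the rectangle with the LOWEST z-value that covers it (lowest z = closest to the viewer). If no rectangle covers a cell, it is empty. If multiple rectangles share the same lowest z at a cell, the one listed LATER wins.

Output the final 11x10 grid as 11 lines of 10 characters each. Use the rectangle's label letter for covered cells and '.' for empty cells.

AAA.......
AACCC..BBB
AACCC..BBB
AACCC..BBB
AACCC..BBB
AACCC..BBB
AAA....BBB
AAA....BBB
.......BBB
..........
..........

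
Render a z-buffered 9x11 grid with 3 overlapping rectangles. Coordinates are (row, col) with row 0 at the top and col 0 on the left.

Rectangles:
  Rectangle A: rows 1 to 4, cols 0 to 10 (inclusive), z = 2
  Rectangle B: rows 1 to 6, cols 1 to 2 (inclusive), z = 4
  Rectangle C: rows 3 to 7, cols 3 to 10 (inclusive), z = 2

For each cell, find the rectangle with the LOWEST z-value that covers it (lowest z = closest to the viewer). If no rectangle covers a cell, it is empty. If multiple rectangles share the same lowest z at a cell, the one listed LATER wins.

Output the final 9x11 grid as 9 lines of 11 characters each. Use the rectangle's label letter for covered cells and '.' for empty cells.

...........
AAAAAAAAAAA
AAAAAAAAAAA
AAACCCCCCCC
AAACCCCCCCC
.BBCCCCCCCC
.BBCCCCCCCC
...CCCCCCCC
...........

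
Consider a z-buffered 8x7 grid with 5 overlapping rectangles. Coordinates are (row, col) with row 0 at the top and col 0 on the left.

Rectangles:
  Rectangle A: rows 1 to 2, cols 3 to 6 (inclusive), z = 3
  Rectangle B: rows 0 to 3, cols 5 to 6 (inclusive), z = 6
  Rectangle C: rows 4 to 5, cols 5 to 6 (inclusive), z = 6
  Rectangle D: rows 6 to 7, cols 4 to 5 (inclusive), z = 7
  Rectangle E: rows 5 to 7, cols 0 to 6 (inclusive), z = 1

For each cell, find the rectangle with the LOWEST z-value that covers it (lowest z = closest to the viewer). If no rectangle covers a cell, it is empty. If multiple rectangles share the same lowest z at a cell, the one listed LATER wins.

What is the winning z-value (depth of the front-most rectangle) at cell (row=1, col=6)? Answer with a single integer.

Check cell (1,6):
  A: rows 1-2 cols 3-6 z=3 -> covers; best now A (z=3)
  B: rows 0-3 cols 5-6 z=6 -> covers; best now A (z=3)
  C: rows 4-5 cols 5-6 -> outside (row miss)
  D: rows 6-7 cols 4-5 -> outside (row miss)
  E: rows 5-7 cols 0-6 -> outside (row miss)
Winner: A at z=3

Answer: 3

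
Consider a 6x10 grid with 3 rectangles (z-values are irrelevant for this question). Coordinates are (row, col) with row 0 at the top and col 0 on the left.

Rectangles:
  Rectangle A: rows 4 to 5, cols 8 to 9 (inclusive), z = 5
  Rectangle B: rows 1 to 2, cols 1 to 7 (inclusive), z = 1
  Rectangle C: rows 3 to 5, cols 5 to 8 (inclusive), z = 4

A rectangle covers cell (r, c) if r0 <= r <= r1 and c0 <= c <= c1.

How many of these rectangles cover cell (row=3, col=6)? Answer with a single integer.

Answer: 1

Derivation:
Check cell (3,6):
  A: rows 4-5 cols 8-9 -> outside (row miss)
  B: rows 1-2 cols 1-7 -> outside (row miss)
  C: rows 3-5 cols 5-8 -> covers
Count covering = 1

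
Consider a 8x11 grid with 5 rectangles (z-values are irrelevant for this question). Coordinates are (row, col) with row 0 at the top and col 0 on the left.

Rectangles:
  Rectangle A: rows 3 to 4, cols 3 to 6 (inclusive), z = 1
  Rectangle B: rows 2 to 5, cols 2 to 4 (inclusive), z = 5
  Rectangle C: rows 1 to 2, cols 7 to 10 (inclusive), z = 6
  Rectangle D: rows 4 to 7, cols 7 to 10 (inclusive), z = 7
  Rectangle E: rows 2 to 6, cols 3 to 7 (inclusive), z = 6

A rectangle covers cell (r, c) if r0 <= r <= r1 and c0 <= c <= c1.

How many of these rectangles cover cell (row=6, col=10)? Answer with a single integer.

Check cell (6,10):
  A: rows 3-4 cols 3-6 -> outside (row miss)
  B: rows 2-5 cols 2-4 -> outside (row miss)
  C: rows 1-2 cols 7-10 -> outside (row miss)
  D: rows 4-7 cols 7-10 -> covers
  E: rows 2-6 cols 3-7 -> outside (col miss)
Count covering = 1

Answer: 1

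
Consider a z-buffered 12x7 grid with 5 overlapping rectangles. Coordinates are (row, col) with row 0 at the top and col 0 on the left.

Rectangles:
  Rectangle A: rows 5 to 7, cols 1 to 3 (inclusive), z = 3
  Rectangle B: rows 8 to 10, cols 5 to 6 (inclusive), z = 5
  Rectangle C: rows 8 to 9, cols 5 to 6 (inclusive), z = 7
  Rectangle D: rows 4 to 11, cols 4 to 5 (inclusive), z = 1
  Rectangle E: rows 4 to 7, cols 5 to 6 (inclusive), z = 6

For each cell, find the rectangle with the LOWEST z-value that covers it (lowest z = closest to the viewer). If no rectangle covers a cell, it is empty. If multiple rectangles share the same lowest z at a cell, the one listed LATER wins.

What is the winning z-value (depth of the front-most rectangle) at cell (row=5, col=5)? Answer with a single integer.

Answer: 1

Derivation:
Check cell (5,5):
  A: rows 5-7 cols 1-3 -> outside (col miss)
  B: rows 8-10 cols 5-6 -> outside (row miss)
  C: rows 8-9 cols 5-6 -> outside (row miss)
  D: rows 4-11 cols 4-5 z=1 -> covers; best now D (z=1)
  E: rows 4-7 cols 5-6 z=6 -> covers; best now D (z=1)
Winner: D at z=1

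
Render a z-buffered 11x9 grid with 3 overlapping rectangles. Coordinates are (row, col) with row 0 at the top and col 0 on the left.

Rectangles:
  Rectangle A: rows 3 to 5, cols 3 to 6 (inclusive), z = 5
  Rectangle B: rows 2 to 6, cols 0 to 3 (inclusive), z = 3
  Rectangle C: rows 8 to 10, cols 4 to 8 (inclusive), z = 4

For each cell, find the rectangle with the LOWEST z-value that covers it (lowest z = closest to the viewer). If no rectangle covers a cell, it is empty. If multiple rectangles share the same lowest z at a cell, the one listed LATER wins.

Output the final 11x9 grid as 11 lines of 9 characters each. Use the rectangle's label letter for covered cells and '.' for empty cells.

.........
.........
BBBB.....
BBBBAAA..
BBBBAAA..
BBBBAAA..
BBBB.....
.........
....CCCCC
....CCCCC
....CCCCC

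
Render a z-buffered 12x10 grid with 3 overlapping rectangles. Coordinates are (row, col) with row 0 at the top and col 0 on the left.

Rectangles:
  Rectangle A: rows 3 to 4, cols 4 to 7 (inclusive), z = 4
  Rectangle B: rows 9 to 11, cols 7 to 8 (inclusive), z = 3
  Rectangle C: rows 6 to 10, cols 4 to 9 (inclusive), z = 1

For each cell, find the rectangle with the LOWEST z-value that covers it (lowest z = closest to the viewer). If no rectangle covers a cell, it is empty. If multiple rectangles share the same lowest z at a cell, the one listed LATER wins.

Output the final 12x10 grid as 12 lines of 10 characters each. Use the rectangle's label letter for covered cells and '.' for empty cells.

..........
..........
..........
....AAAA..
....AAAA..
..........
....CCCCCC
....CCCCCC
....CCCCCC
....CCCCCC
....CCCCCC
.......BB.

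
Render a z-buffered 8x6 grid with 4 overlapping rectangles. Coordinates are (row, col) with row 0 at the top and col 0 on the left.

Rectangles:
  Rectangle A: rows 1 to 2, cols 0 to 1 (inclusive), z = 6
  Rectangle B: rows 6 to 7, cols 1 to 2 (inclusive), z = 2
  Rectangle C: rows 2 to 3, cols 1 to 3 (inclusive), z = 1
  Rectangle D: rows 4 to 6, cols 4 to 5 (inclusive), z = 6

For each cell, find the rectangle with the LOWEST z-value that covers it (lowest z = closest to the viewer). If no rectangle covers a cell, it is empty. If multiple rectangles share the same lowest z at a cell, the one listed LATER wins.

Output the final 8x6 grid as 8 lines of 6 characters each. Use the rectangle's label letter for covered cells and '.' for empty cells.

......
AA....
ACCC..
.CCC..
....DD
....DD
.BB.DD
.BB...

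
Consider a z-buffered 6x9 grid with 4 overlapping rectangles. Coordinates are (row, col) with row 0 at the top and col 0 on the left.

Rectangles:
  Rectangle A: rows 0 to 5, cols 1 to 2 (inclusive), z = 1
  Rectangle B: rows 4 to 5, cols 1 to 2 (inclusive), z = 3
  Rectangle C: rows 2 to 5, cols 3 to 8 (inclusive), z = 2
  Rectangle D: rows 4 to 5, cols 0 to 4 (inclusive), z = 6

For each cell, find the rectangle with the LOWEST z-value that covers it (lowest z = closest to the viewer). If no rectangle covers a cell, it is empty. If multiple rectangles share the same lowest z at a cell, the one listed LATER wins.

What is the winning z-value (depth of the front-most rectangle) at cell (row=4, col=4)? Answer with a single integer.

Answer: 2

Derivation:
Check cell (4,4):
  A: rows 0-5 cols 1-2 -> outside (col miss)
  B: rows 4-5 cols 1-2 -> outside (col miss)
  C: rows 2-5 cols 3-8 z=2 -> covers; best now C (z=2)
  D: rows 4-5 cols 0-4 z=6 -> covers; best now C (z=2)
Winner: C at z=2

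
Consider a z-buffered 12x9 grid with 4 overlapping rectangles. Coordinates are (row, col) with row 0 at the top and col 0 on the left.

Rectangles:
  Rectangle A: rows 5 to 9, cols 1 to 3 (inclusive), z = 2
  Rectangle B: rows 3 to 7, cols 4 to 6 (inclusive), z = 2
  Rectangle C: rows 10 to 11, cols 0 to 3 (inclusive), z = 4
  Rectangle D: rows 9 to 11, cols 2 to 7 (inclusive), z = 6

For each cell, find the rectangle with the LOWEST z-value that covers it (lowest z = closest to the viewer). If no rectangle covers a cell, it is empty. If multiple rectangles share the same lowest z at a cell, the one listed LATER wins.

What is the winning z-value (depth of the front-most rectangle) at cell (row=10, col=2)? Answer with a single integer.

Check cell (10,2):
  A: rows 5-9 cols 1-3 -> outside (row miss)
  B: rows 3-7 cols 4-6 -> outside (row miss)
  C: rows 10-11 cols 0-3 z=4 -> covers; best now C (z=4)
  D: rows 9-11 cols 2-7 z=6 -> covers; best now C (z=4)
Winner: C at z=4

Answer: 4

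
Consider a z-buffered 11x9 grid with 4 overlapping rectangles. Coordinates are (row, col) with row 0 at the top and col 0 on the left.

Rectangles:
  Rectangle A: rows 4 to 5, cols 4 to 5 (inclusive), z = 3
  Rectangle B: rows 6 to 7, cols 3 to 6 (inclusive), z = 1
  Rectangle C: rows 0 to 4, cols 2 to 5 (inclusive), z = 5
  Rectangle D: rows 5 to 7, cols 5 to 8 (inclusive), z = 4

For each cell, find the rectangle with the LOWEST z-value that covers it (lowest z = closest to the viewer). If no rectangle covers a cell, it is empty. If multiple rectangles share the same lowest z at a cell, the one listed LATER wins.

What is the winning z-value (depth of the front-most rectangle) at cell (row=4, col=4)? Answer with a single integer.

Check cell (4,4):
  A: rows 4-5 cols 4-5 z=3 -> covers; best now A (z=3)
  B: rows 6-7 cols 3-6 -> outside (row miss)
  C: rows 0-4 cols 2-5 z=5 -> covers; best now A (z=3)
  D: rows 5-7 cols 5-8 -> outside (row miss)
Winner: A at z=3

Answer: 3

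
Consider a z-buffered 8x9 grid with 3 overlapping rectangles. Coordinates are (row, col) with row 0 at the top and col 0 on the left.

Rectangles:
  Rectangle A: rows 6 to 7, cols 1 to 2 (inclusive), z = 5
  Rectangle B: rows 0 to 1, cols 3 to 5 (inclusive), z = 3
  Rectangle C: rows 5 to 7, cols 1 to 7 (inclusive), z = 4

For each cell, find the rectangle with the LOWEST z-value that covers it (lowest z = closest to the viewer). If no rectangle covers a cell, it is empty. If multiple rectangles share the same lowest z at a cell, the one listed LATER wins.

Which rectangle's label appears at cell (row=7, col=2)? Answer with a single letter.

Answer: C

Derivation:
Check cell (7,2):
  A: rows 6-7 cols 1-2 z=5 -> covers; best now A (z=5)
  B: rows 0-1 cols 3-5 -> outside (row miss)
  C: rows 5-7 cols 1-7 z=4 -> covers; best now C (z=4)
Winner: C at z=4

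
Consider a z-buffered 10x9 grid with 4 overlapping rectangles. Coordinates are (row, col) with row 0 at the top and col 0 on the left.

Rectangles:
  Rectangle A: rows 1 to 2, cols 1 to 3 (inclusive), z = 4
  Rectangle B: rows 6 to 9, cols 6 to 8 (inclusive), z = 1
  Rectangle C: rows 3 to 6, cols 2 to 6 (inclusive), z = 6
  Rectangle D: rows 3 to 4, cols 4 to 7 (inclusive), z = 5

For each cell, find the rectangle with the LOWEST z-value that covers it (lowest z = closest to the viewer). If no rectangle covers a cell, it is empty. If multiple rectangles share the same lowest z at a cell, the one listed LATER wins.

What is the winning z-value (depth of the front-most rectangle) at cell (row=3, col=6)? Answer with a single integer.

Answer: 5

Derivation:
Check cell (3,6):
  A: rows 1-2 cols 1-3 -> outside (row miss)
  B: rows 6-9 cols 6-8 -> outside (row miss)
  C: rows 3-6 cols 2-6 z=6 -> covers; best now C (z=6)
  D: rows 3-4 cols 4-7 z=5 -> covers; best now D (z=5)
Winner: D at z=5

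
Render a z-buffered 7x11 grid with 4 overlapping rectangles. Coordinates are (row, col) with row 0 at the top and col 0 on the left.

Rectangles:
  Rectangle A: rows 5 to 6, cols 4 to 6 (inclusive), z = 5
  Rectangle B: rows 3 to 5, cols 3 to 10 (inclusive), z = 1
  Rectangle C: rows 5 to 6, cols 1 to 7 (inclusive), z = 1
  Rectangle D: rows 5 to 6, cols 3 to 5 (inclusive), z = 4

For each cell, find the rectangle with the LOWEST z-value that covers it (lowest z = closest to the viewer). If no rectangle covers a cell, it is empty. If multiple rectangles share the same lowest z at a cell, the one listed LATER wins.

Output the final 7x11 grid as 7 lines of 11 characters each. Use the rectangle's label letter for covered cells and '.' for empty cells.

...........
...........
...........
...BBBBBBBB
...BBBBBBBB
.CCCCCCCBBB
.CCCCCCC...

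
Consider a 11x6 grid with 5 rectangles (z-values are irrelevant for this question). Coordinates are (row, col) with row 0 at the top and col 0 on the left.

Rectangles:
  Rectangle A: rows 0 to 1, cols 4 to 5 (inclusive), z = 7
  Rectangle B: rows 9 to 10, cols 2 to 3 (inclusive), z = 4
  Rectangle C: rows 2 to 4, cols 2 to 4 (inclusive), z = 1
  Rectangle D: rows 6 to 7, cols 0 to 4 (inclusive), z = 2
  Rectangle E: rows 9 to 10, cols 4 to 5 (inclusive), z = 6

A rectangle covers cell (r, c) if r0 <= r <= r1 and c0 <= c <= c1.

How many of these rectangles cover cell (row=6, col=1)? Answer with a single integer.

Answer: 1

Derivation:
Check cell (6,1):
  A: rows 0-1 cols 4-5 -> outside (row miss)
  B: rows 9-10 cols 2-3 -> outside (row miss)
  C: rows 2-4 cols 2-4 -> outside (row miss)
  D: rows 6-7 cols 0-4 -> covers
  E: rows 9-10 cols 4-5 -> outside (row miss)
Count covering = 1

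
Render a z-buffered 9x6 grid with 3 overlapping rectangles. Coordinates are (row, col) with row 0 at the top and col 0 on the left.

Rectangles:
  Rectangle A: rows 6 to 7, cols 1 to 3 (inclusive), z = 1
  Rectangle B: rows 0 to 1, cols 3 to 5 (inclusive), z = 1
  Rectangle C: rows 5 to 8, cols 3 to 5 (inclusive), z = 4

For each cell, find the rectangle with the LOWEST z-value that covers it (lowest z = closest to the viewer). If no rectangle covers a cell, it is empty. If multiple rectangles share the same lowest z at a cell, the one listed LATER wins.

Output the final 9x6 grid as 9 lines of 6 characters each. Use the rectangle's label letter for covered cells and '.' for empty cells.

...BBB
...BBB
......
......
......
...CCC
.AAACC
.AAACC
...CCC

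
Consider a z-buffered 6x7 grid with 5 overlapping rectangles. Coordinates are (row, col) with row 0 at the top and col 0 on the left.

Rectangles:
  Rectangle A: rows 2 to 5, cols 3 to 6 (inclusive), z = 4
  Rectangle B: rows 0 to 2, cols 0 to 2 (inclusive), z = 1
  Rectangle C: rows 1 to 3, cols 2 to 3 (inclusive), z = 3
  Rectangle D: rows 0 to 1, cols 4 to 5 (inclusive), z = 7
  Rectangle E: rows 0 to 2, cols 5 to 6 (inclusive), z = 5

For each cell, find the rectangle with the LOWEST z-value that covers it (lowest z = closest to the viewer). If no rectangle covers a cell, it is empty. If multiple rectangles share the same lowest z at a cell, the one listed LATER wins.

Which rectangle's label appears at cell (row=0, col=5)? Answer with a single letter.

Check cell (0,5):
  A: rows 2-5 cols 3-6 -> outside (row miss)
  B: rows 0-2 cols 0-2 -> outside (col miss)
  C: rows 1-3 cols 2-3 -> outside (row miss)
  D: rows 0-1 cols 4-5 z=7 -> covers; best now D (z=7)
  E: rows 0-2 cols 5-6 z=5 -> covers; best now E (z=5)
Winner: E at z=5

Answer: E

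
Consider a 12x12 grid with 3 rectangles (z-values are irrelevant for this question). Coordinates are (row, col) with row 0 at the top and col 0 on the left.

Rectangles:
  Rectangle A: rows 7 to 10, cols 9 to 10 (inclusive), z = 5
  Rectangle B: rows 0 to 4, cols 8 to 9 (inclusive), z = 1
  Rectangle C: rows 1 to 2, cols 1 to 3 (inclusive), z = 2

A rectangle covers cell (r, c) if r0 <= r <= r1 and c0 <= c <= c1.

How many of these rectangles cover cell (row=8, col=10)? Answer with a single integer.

Answer: 1

Derivation:
Check cell (8,10):
  A: rows 7-10 cols 9-10 -> covers
  B: rows 0-4 cols 8-9 -> outside (row miss)
  C: rows 1-2 cols 1-3 -> outside (row miss)
Count covering = 1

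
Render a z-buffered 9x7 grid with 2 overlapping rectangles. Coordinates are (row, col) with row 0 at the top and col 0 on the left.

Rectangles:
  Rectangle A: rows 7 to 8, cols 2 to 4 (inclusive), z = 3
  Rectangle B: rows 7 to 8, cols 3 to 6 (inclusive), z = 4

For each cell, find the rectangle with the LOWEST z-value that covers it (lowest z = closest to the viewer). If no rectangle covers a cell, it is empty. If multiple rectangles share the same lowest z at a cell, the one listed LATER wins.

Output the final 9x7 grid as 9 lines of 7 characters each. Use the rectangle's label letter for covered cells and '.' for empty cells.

.......
.......
.......
.......
.......
.......
.......
..AAABB
..AAABB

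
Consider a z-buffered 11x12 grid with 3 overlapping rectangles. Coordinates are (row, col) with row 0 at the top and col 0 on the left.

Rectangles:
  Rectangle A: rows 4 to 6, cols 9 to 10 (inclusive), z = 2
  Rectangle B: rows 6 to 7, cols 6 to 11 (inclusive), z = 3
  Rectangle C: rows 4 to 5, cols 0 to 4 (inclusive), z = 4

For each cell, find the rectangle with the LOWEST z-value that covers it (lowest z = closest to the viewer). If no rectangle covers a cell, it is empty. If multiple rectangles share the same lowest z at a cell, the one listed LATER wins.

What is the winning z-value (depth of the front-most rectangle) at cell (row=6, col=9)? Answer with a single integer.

Answer: 2

Derivation:
Check cell (6,9):
  A: rows 4-6 cols 9-10 z=2 -> covers; best now A (z=2)
  B: rows 6-7 cols 6-11 z=3 -> covers; best now A (z=2)
  C: rows 4-5 cols 0-4 -> outside (row miss)
Winner: A at z=2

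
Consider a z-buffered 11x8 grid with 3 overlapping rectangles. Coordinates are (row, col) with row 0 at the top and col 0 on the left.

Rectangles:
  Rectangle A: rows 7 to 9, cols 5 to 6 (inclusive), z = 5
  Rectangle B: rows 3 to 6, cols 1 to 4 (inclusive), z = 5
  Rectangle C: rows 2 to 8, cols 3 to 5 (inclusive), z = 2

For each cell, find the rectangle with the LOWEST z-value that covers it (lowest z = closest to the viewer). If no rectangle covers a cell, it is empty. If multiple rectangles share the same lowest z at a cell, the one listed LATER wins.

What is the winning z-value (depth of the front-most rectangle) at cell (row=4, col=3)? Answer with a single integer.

Check cell (4,3):
  A: rows 7-9 cols 5-6 -> outside (row miss)
  B: rows 3-6 cols 1-4 z=5 -> covers; best now B (z=5)
  C: rows 2-8 cols 3-5 z=2 -> covers; best now C (z=2)
Winner: C at z=2

Answer: 2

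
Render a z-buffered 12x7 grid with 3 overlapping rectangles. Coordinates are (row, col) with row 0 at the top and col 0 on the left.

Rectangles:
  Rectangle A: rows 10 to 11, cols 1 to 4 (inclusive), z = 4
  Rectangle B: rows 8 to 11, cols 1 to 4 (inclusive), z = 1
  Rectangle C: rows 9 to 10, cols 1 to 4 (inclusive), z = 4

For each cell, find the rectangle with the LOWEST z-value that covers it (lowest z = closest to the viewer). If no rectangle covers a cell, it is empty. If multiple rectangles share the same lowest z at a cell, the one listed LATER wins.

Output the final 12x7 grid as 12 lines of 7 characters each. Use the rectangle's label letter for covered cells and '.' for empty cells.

.......
.......
.......
.......
.......
.......
.......
.......
.BBBB..
.BBBB..
.BBBB..
.BBBB..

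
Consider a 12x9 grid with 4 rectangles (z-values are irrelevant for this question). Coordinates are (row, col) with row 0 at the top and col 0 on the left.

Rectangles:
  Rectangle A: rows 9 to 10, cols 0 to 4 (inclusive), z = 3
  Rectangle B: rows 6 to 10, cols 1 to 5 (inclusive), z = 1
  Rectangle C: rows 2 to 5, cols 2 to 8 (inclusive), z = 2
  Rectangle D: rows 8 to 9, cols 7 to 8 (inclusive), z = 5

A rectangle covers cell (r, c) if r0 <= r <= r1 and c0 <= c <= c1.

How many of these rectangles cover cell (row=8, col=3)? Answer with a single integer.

Check cell (8,3):
  A: rows 9-10 cols 0-4 -> outside (row miss)
  B: rows 6-10 cols 1-5 -> covers
  C: rows 2-5 cols 2-8 -> outside (row miss)
  D: rows 8-9 cols 7-8 -> outside (col miss)
Count covering = 1

Answer: 1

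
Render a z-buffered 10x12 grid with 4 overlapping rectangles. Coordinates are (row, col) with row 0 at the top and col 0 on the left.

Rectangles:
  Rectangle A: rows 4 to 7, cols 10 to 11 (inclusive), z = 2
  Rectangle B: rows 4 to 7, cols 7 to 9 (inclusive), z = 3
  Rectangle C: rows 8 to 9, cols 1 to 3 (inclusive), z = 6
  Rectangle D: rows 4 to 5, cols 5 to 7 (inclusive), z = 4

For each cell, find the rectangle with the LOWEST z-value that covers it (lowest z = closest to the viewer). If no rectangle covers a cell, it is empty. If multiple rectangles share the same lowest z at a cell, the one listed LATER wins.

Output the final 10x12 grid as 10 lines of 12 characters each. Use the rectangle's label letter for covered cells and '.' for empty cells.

............
............
............
............
.....DDBBBAA
.....DDBBBAA
.......BBBAA
.......BBBAA
.CCC........
.CCC........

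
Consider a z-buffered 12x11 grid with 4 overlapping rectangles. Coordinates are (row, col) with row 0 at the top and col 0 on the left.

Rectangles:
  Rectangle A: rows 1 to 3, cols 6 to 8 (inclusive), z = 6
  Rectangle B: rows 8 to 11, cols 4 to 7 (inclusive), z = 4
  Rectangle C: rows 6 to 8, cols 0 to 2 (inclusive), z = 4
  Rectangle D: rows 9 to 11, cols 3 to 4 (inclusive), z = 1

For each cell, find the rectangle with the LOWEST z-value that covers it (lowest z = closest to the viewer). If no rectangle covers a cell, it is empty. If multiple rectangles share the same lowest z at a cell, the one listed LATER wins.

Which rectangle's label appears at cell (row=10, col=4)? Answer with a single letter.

Answer: D

Derivation:
Check cell (10,4):
  A: rows 1-3 cols 6-8 -> outside (row miss)
  B: rows 8-11 cols 4-7 z=4 -> covers; best now B (z=4)
  C: rows 6-8 cols 0-2 -> outside (row miss)
  D: rows 9-11 cols 3-4 z=1 -> covers; best now D (z=1)
Winner: D at z=1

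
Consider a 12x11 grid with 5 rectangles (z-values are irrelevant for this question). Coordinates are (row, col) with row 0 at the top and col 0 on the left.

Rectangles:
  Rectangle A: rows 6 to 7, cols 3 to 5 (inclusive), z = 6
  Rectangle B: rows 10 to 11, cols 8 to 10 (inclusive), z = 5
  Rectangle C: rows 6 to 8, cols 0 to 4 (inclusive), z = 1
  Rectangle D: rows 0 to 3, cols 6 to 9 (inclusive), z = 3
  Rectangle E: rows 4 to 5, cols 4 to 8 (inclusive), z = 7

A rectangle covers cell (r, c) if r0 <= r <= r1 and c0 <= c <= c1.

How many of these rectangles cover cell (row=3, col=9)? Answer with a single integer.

Answer: 1

Derivation:
Check cell (3,9):
  A: rows 6-7 cols 3-5 -> outside (row miss)
  B: rows 10-11 cols 8-10 -> outside (row miss)
  C: rows 6-8 cols 0-4 -> outside (row miss)
  D: rows 0-3 cols 6-9 -> covers
  E: rows 4-5 cols 4-8 -> outside (row miss)
Count covering = 1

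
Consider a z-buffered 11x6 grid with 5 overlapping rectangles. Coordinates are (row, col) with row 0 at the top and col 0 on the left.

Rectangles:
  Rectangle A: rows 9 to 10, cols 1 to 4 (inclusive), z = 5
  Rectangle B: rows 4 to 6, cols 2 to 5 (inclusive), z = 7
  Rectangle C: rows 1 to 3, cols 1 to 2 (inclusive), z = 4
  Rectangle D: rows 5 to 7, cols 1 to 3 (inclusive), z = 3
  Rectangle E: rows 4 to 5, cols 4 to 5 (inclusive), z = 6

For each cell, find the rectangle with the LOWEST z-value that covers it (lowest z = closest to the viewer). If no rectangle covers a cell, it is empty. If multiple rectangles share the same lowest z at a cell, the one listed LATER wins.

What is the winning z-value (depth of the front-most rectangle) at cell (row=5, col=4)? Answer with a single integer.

Check cell (5,4):
  A: rows 9-10 cols 1-4 -> outside (row miss)
  B: rows 4-6 cols 2-5 z=7 -> covers; best now B (z=7)
  C: rows 1-3 cols 1-2 -> outside (row miss)
  D: rows 5-7 cols 1-3 -> outside (col miss)
  E: rows 4-5 cols 4-5 z=6 -> covers; best now E (z=6)
Winner: E at z=6

Answer: 6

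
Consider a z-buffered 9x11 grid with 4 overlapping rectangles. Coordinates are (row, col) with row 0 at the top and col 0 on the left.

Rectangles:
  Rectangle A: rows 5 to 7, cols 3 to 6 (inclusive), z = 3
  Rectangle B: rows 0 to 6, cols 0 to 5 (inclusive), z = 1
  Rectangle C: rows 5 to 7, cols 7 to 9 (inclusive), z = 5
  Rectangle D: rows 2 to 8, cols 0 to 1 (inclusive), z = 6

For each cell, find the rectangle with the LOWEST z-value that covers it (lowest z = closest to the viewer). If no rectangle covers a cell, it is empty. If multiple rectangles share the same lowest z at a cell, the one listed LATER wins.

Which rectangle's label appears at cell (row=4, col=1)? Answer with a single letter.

Check cell (4,1):
  A: rows 5-7 cols 3-6 -> outside (row miss)
  B: rows 0-6 cols 0-5 z=1 -> covers; best now B (z=1)
  C: rows 5-7 cols 7-9 -> outside (row miss)
  D: rows 2-8 cols 0-1 z=6 -> covers; best now B (z=1)
Winner: B at z=1

Answer: B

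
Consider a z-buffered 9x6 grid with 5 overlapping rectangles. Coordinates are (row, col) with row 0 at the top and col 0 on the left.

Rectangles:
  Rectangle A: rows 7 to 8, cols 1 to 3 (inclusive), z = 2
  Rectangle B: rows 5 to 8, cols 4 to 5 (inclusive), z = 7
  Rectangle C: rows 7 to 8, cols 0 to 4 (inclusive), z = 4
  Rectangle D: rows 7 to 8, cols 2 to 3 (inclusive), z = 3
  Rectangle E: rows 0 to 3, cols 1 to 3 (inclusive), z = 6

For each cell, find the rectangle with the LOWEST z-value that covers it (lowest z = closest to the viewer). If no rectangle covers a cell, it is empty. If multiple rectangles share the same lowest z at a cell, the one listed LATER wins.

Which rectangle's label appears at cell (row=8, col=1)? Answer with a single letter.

Check cell (8,1):
  A: rows 7-8 cols 1-3 z=2 -> covers; best now A (z=2)
  B: rows 5-8 cols 4-5 -> outside (col miss)
  C: rows 7-8 cols 0-4 z=4 -> covers; best now A (z=2)
  D: rows 7-8 cols 2-3 -> outside (col miss)
  E: rows 0-3 cols 1-3 -> outside (row miss)
Winner: A at z=2

Answer: A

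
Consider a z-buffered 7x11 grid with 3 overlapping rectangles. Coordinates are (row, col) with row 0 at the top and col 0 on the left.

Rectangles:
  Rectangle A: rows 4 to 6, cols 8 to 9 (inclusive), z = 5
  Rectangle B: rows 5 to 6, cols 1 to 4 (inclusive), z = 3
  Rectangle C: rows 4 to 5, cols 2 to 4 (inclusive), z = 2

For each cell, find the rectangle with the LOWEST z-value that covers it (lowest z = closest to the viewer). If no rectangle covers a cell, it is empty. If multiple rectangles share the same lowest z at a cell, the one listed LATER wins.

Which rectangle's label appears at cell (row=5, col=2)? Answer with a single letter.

Check cell (5,2):
  A: rows 4-6 cols 8-9 -> outside (col miss)
  B: rows 5-6 cols 1-4 z=3 -> covers; best now B (z=3)
  C: rows 4-5 cols 2-4 z=2 -> covers; best now C (z=2)
Winner: C at z=2

Answer: C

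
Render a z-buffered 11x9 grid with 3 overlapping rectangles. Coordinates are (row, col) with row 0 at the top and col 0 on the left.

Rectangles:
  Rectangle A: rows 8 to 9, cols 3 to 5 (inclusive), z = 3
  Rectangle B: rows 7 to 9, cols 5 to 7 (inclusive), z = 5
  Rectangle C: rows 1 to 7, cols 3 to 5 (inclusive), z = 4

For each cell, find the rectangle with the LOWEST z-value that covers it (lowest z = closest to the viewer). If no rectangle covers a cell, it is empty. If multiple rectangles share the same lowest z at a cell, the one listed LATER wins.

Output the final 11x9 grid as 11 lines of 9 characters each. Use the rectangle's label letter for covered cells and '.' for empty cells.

.........
...CCC...
...CCC...
...CCC...
...CCC...
...CCC...
...CCC...
...CCCBB.
...AAABB.
...AAABB.
.........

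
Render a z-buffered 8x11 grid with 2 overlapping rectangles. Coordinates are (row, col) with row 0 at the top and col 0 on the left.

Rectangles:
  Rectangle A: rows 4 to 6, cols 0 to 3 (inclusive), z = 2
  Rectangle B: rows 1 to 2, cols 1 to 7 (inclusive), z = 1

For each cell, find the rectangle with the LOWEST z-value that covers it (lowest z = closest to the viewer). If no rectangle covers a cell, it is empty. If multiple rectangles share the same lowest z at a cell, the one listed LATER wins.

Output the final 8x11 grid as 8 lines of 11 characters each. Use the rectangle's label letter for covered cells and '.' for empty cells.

...........
.BBBBBBB...
.BBBBBBB...
...........
AAAA.......
AAAA.......
AAAA.......
...........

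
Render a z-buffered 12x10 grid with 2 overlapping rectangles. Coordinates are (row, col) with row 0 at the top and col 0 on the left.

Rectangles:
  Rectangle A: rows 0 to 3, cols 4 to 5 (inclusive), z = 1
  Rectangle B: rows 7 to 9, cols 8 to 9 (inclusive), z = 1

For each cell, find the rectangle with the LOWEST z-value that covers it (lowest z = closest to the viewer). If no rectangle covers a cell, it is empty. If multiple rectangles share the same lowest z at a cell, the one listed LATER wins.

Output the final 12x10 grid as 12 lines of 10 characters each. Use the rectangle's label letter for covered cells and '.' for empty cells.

....AA....
....AA....
....AA....
....AA....
..........
..........
..........
........BB
........BB
........BB
..........
..........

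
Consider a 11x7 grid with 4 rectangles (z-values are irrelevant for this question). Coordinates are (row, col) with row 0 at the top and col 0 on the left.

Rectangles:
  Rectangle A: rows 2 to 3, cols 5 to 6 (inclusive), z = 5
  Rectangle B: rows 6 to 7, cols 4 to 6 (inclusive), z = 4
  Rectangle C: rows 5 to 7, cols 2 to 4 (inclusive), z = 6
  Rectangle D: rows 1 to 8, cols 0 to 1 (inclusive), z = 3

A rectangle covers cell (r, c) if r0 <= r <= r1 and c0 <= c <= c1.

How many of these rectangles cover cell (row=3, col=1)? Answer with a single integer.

Answer: 1

Derivation:
Check cell (3,1):
  A: rows 2-3 cols 5-6 -> outside (col miss)
  B: rows 6-7 cols 4-6 -> outside (row miss)
  C: rows 5-7 cols 2-4 -> outside (row miss)
  D: rows 1-8 cols 0-1 -> covers
Count covering = 1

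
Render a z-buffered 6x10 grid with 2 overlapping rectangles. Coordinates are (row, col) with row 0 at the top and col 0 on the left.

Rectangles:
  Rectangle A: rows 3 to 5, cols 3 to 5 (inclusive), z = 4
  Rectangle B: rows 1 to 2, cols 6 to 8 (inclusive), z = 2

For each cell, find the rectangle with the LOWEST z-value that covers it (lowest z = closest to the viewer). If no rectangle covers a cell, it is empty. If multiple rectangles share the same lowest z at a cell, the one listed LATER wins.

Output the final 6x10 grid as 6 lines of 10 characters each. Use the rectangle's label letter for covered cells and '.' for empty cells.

..........
......BBB.
......BBB.
...AAA....
...AAA....
...AAA....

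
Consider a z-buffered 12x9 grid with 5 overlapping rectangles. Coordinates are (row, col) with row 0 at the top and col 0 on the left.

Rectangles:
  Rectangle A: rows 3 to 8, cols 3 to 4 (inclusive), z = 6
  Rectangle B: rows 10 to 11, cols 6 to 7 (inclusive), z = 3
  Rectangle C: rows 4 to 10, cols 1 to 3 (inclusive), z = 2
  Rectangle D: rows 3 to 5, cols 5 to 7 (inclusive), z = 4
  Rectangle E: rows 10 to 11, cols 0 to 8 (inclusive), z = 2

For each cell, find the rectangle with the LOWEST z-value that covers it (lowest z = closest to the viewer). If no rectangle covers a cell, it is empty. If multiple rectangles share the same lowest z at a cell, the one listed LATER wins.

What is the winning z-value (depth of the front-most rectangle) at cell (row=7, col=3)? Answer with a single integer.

Check cell (7,3):
  A: rows 3-8 cols 3-4 z=6 -> covers; best now A (z=6)
  B: rows 10-11 cols 6-7 -> outside (row miss)
  C: rows 4-10 cols 1-3 z=2 -> covers; best now C (z=2)
  D: rows 3-5 cols 5-7 -> outside (row miss)
  E: rows 10-11 cols 0-8 -> outside (row miss)
Winner: C at z=2

Answer: 2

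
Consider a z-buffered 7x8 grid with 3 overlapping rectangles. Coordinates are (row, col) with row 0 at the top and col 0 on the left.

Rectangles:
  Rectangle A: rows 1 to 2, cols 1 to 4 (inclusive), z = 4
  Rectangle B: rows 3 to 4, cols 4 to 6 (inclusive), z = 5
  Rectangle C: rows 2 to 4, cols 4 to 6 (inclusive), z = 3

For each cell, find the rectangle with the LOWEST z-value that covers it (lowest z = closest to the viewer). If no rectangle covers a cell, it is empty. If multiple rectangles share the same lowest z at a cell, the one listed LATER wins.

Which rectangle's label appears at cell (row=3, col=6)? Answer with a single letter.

Check cell (3,6):
  A: rows 1-2 cols 1-4 -> outside (row miss)
  B: rows 3-4 cols 4-6 z=5 -> covers; best now B (z=5)
  C: rows 2-4 cols 4-6 z=3 -> covers; best now C (z=3)
Winner: C at z=3

Answer: C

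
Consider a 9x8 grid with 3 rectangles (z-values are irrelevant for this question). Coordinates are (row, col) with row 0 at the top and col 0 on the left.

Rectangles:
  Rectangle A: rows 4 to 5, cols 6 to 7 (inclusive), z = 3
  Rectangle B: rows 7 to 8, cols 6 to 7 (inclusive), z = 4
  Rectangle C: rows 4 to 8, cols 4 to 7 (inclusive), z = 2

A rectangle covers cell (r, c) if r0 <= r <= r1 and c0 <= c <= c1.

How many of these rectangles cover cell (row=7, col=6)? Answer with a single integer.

Check cell (7,6):
  A: rows 4-5 cols 6-7 -> outside (row miss)
  B: rows 7-8 cols 6-7 -> covers
  C: rows 4-8 cols 4-7 -> covers
Count covering = 2

Answer: 2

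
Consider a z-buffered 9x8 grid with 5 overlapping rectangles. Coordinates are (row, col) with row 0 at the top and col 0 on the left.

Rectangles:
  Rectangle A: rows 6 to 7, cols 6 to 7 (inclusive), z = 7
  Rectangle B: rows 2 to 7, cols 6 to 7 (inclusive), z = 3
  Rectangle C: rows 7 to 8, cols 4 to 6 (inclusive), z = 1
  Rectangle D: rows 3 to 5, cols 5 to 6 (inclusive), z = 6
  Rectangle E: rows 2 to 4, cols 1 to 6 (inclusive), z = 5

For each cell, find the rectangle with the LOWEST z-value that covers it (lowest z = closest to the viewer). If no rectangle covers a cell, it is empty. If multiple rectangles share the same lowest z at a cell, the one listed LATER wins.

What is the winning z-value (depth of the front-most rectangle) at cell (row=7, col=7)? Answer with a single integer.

Check cell (7,7):
  A: rows 6-7 cols 6-7 z=7 -> covers; best now A (z=7)
  B: rows 2-7 cols 6-7 z=3 -> covers; best now B (z=3)
  C: rows 7-8 cols 4-6 -> outside (col miss)
  D: rows 3-5 cols 5-6 -> outside (row miss)
  E: rows 2-4 cols 1-6 -> outside (row miss)
Winner: B at z=3

Answer: 3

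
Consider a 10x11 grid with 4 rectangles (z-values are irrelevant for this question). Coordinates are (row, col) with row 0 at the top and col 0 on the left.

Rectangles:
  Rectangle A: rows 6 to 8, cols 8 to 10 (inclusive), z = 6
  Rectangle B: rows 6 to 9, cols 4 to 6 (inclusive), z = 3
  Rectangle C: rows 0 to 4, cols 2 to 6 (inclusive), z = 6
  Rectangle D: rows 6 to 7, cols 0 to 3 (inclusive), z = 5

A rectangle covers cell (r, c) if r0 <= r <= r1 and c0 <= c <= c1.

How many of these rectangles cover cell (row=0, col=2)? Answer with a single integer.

Check cell (0,2):
  A: rows 6-8 cols 8-10 -> outside (row miss)
  B: rows 6-9 cols 4-6 -> outside (row miss)
  C: rows 0-4 cols 2-6 -> covers
  D: rows 6-7 cols 0-3 -> outside (row miss)
Count covering = 1

Answer: 1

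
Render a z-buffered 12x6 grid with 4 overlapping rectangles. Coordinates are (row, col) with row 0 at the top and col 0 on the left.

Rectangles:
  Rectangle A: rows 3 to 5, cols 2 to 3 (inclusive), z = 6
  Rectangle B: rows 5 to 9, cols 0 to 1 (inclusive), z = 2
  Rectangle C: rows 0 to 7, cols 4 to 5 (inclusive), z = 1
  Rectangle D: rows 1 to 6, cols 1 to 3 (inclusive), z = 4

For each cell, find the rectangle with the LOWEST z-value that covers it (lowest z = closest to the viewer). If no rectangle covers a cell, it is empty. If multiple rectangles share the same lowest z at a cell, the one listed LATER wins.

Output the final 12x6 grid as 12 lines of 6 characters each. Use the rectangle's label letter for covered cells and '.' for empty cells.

....CC
.DDDCC
.DDDCC
.DDDCC
.DDDCC
BBDDCC
BBDDCC
BB..CC
BB....
BB....
......
......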